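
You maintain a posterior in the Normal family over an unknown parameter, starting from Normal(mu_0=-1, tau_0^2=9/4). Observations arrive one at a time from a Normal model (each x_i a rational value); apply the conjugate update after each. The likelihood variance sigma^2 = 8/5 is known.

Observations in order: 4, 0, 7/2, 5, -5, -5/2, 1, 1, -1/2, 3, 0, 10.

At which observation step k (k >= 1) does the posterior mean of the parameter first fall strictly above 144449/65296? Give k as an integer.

obs 1: x=4 → posterior Normal(148/77, 72/77)
obs 2: x=0 → posterior Normal(74/61, 36/61)
obs 3: x=7/2 → posterior Normal(611/334, 72/167)
obs 4: x=5 → posterior Normal(1061/424, 18/53)
obs 5: x=-5 → posterior Normal(611/514, 72/257)
obs 6: x=-5/2 → posterior Normal(193/302, 36/151)
obs 7: x=1 → posterior Normal(238/347, 72/347)
obs 8: x=1 → posterior Normal(283/392, 9/49)
obs 9: x=-1/2 → posterior Normal(521/874, 72/437)
obs 10: x=3 → posterior Normal(791/964, 36/241)
obs 11: x=0 → posterior Normal(791/1054, 72/527)
obs 12: x=10 → posterior Normal(1691/1144, 18/143)

k = 4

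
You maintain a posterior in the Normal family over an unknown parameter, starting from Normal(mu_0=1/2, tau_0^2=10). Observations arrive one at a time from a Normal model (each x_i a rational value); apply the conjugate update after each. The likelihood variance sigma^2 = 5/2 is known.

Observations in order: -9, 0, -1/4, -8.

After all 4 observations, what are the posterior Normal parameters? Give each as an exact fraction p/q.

obs 1: x=-9 → posterior Normal(-71/10, 2)
obs 2: x=0 → posterior Normal(-71/18, 10/9)
obs 3: x=-1/4 → posterior Normal(-73/26, 10/13)
obs 4: x=-8 → posterior Normal(-137/34, 10/17)

mu_0=-137/34, tau_0^2=10/17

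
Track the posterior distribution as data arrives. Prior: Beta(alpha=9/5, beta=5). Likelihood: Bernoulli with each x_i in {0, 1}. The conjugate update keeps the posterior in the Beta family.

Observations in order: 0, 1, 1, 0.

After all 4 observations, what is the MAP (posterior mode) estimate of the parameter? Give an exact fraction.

obs 1: x=0 → posterior Beta(9/5, 6)
obs 2: x=1 → posterior Beta(14/5, 6)
obs 3: x=1 → posterior Beta(19/5, 6)
obs 4: x=0 → posterior Beta(19/5, 7)

7/22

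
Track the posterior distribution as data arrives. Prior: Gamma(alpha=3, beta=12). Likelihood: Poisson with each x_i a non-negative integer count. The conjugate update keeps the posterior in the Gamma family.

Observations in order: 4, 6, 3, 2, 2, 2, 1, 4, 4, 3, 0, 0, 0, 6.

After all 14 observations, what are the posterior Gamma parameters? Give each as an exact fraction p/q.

alpha=40, beta=26

obs 1: x=4 → posterior Gamma(7, 13)
obs 2: x=6 → posterior Gamma(13, 14)
obs 3: x=3 → posterior Gamma(16, 15)
obs 4: x=2 → posterior Gamma(18, 16)
obs 5: x=2 → posterior Gamma(20, 17)
obs 6: x=2 → posterior Gamma(22, 18)
obs 7: x=1 → posterior Gamma(23, 19)
obs 8: x=4 → posterior Gamma(27, 20)
obs 9: x=4 → posterior Gamma(31, 21)
obs 10: x=3 → posterior Gamma(34, 22)
obs 11: x=0 → posterior Gamma(34, 23)
obs 12: x=0 → posterior Gamma(34, 24)
obs 13: x=0 → posterior Gamma(34, 25)
obs 14: x=6 → posterior Gamma(40, 26)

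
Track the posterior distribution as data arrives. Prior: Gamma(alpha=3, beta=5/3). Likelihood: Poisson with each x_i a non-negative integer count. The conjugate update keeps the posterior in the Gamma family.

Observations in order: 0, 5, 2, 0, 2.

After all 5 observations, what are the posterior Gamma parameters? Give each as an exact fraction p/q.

obs 1: x=0 → posterior Gamma(3, 8/3)
obs 2: x=5 → posterior Gamma(8, 11/3)
obs 3: x=2 → posterior Gamma(10, 14/3)
obs 4: x=0 → posterior Gamma(10, 17/3)
obs 5: x=2 → posterior Gamma(12, 20/3)

alpha=12, beta=20/3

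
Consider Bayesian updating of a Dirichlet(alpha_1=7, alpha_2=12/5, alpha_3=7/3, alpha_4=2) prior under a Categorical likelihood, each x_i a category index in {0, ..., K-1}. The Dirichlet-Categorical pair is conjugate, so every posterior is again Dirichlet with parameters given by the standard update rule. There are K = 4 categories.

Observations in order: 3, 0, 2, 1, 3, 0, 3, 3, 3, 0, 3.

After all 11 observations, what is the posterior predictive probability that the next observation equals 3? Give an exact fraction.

120/371

obs 1: x=3 → posterior Dirichlet(7, 12/5, 7/3, 3)
obs 2: x=0 → posterior Dirichlet(8, 12/5, 7/3, 3)
obs 3: x=2 → posterior Dirichlet(8, 12/5, 10/3, 3)
obs 4: x=1 → posterior Dirichlet(8, 17/5, 10/3, 3)
obs 5: x=3 → posterior Dirichlet(8, 17/5, 10/3, 4)
obs 6: x=0 → posterior Dirichlet(9, 17/5, 10/3, 4)
obs 7: x=3 → posterior Dirichlet(9, 17/5, 10/3, 5)
obs 8: x=3 → posterior Dirichlet(9, 17/5, 10/3, 6)
obs 9: x=3 → posterior Dirichlet(9, 17/5, 10/3, 7)
obs 10: x=0 → posterior Dirichlet(10, 17/5, 10/3, 7)
obs 11: x=3 → posterior Dirichlet(10, 17/5, 10/3, 8)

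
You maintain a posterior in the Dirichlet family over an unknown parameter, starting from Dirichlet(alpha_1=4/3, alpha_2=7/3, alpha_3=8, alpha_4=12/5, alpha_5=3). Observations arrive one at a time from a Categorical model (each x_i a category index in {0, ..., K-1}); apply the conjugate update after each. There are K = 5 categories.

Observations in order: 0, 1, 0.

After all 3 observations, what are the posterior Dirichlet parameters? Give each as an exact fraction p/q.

alpha_1=10/3, alpha_2=10/3, alpha_3=8, alpha_4=12/5, alpha_5=3

obs 1: x=0 → posterior Dirichlet(7/3, 7/3, 8, 12/5, 3)
obs 2: x=1 → posterior Dirichlet(7/3, 10/3, 8, 12/5, 3)
obs 3: x=0 → posterior Dirichlet(10/3, 10/3, 8, 12/5, 3)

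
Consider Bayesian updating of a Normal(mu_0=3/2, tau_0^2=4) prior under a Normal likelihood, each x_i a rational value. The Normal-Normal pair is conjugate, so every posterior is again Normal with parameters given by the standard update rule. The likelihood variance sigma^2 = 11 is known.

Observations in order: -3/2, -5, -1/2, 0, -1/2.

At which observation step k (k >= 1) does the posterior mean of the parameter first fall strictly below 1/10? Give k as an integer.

obs 1: x=-3/2 → posterior Normal(7/10, 44/15)
obs 2: x=-5 → posterior Normal(-1/2, 44/19)
obs 3: x=-1/2 → posterior Normal(-1/2, 44/23)
obs 4: x=0 → posterior Normal(-23/54, 44/27)
obs 5: x=-1/2 → posterior Normal(-27/62, 44/31)

k = 2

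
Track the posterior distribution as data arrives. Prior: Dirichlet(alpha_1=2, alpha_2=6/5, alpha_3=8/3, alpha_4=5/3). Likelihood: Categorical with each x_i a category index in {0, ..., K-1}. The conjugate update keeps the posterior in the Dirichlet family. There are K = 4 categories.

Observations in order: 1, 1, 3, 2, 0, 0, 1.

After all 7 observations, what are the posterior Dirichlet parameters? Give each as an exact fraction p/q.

obs 1: x=1 → posterior Dirichlet(2, 11/5, 8/3, 5/3)
obs 2: x=1 → posterior Dirichlet(2, 16/5, 8/3, 5/3)
obs 3: x=3 → posterior Dirichlet(2, 16/5, 8/3, 8/3)
obs 4: x=2 → posterior Dirichlet(2, 16/5, 11/3, 8/3)
obs 5: x=0 → posterior Dirichlet(3, 16/5, 11/3, 8/3)
obs 6: x=0 → posterior Dirichlet(4, 16/5, 11/3, 8/3)
obs 7: x=1 → posterior Dirichlet(4, 21/5, 11/3, 8/3)

alpha_1=4, alpha_2=21/5, alpha_3=11/3, alpha_4=8/3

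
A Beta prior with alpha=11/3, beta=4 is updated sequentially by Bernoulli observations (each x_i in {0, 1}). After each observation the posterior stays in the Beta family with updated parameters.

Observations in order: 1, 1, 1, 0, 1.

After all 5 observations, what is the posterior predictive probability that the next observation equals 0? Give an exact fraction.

obs 1: x=1 → posterior Beta(14/3, 4)
obs 2: x=1 → posterior Beta(17/3, 4)
obs 3: x=1 → posterior Beta(20/3, 4)
obs 4: x=0 → posterior Beta(20/3, 5)
obs 5: x=1 → posterior Beta(23/3, 5)

15/38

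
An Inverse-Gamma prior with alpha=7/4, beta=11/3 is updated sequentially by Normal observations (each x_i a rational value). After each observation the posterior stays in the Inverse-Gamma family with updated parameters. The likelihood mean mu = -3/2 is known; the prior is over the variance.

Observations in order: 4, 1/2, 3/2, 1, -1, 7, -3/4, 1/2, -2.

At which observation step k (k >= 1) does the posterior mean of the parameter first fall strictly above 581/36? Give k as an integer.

obs 1: x=4 → posterior Inverse-Gamma(9/4, 451/24)
obs 2: x=1/2 → posterior Inverse-Gamma(11/4, 499/24)
obs 3: x=3/2 → posterior Inverse-Gamma(13/4, 607/24)
obs 4: x=1 → posterior Inverse-Gamma(15/4, 341/12)
obs 5: x=-1 → posterior Inverse-Gamma(17/4, 685/24)
obs 6: x=7 → posterior Inverse-Gamma(19/4, 194/3)
obs 7: x=-3/4 → posterior Inverse-Gamma(21/4, 6235/96)
obs 8: x=1/2 → posterior Inverse-Gamma(23/4, 6427/96)
obs 9: x=-2 → posterior Inverse-Gamma(25/4, 6439/96)

k = 6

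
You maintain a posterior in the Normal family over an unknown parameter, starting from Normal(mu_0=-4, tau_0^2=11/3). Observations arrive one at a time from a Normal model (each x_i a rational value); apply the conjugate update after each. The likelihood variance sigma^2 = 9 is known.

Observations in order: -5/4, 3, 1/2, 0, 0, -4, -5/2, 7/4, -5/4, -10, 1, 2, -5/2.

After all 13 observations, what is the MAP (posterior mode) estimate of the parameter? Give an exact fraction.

-203/136

obs 1: x=-5/4 → posterior Normal(-487/152, 99/38)
obs 2: x=3 → posterior Normal(-355/196, 99/49)
obs 3: x=1/2 → posterior Normal(-111/80, 33/20)
obs 4: x=0 → posterior Normal(-333/284, 99/71)
obs 5: x=0 → posterior Normal(-333/328, 99/82)
obs 6: x=-4 → posterior Normal(-509/372, 33/31)
obs 7: x=-5/2 → posterior Normal(-619/416, 99/104)
obs 8: x=7/4 → posterior Normal(-271/230, 99/115)
obs 9: x=-5/4 → posterior Normal(-199/168, 11/14)
obs 10: x=-10 → posterior Normal(-1037/548, 99/137)
obs 11: x=1 → posterior Normal(-993/592, 99/148)
obs 12: x=2 → posterior Normal(-905/636, 33/53)
obs 13: x=-5/2 → posterior Normal(-203/136, 99/170)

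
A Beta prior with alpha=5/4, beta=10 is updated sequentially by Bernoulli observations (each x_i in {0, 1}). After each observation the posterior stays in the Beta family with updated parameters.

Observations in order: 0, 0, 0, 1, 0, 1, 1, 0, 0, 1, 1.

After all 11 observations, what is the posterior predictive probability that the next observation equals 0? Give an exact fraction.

64/89

obs 1: x=0 → posterior Beta(5/4, 11)
obs 2: x=0 → posterior Beta(5/4, 12)
obs 3: x=0 → posterior Beta(5/4, 13)
obs 4: x=1 → posterior Beta(9/4, 13)
obs 5: x=0 → posterior Beta(9/4, 14)
obs 6: x=1 → posterior Beta(13/4, 14)
obs 7: x=1 → posterior Beta(17/4, 14)
obs 8: x=0 → posterior Beta(17/4, 15)
obs 9: x=0 → posterior Beta(17/4, 16)
obs 10: x=1 → posterior Beta(21/4, 16)
obs 11: x=1 → posterior Beta(25/4, 16)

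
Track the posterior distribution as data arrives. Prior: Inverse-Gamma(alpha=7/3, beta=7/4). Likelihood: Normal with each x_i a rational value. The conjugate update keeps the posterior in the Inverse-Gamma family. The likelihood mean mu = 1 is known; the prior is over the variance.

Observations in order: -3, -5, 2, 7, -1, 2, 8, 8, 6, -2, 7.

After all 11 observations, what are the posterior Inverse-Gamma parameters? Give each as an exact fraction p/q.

obs 1: x=-3 → posterior Inverse-Gamma(17/6, 39/4)
obs 2: x=-5 → posterior Inverse-Gamma(10/3, 111/4)
obs 3: x=2 → posterior Inverse-Gamma(23/6, 113/4)
obs 4: x=7 → posterior Inverse-Gamma(13/3, 185/4)
obs 5: x=-1 → posterior Inverse-Gamma(29/6, 193/4)
obs 6: x=2 → posterior Inverse-Gamma(16/3, 195/4)
obs 7: x=8 → posterior Inverse-Gamma(35/6, 293/4)
obs 8: x=8 → posterior Inverse-Gamma(19/3, 391/4)
obs 9: x=6 → posterior Inverse-Gamma(41/6, 441/4)
obs 10: x=-2 → posterior Inverse-Gamma(22/3, 459/4)
obs 11: x=7 → posterior Inverse-Gamma(47/6, 531/4)

alpha=47/6, beta=531/4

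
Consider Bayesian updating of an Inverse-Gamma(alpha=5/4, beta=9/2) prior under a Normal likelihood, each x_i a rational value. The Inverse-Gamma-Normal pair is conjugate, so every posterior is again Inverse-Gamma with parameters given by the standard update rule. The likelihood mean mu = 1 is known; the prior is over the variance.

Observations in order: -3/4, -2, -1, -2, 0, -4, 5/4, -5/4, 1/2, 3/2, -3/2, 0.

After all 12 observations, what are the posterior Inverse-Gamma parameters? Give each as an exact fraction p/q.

obs 1: x=-3/4 → posterior Inverse-Gamma(7/4, 193/32)
obs 2: x=-2 → posterior Inverse-Gamma(9/4, 337/32)
obs 3: x=-1 → posterior Inverse-Gamma(11/4, 401/32)
obs 4: x=-2 → posterior Inverse-Gamma(13/4, 545/32)
obs 5: x=0 → posterior Inverse-Gamma(15/4, 561/32)
obs 6: x=-4 → posterior Inverse-Gamma(17/4, 961/32)
obs 7: x=5/4 → posterior Inverse-Gamma(19/4, 481/16)
obs 8: x=-5/4 → posterior Inverse-Gamma(21/4, 1043/32)
obs 9: x=1/2 → posterior Inverse-Gamma(23/4, 1047/32)
obs 10: x=3/2 → posterior Inverse-Gamma(25/4, 1051/32)
obs 11: x=-3/2 → posterior Inverse-Gamma(27/4, 1151/32)
obs 12: x=0 → posterior Inverse-Gamma(29/4, 1167/32)

alpha=29/4, beta=1167/32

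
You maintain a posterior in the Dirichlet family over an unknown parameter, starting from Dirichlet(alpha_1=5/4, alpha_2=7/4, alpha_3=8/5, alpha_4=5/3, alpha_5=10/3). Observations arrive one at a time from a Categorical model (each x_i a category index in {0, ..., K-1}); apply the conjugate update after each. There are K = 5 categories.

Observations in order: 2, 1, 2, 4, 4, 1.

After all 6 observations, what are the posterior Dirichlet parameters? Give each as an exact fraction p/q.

alpha_1=5/4, alpha_2=15/4, alpha_3=18/5, alpha_4=5/3, alpha_5=16/3

obs 1: x=2 → posterior Dirichlet(5/4, 7/4, 13/5, 5/3, 10/3)
obs 2: x=1 → posterior Dirichlet(5/4, 11/4, 13/5, 5/3, 10/3)
obs 3: x=2 → posterior Dirichlet(5/4, 11/4, 18/5, 5/3, 10/3)
obs 4: x=4 → posterior Dirichlet(5/4, 11/4, 18/5, 5/3, 13/3)
obs 5: x=4 → posterior Dirichlet(5/4, 11/4, 18/5, 5/3, 16/3)
obs 6: x=1 → posterior Dirichlet(5/4, 15/4, 18/5, 5/3, 16/3)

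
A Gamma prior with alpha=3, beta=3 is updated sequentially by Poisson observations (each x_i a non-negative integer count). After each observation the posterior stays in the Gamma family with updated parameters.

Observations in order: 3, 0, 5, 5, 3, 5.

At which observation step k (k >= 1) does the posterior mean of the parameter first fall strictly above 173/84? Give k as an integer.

obs 1: x=3 → posterior Gamma(6, 4)
obs 2: x=0 → posterior Gamma(6, 5)
obs 3: x=5 → posterior Gamma(11, 6)
obs 4: x=5 → posterior Gamma(16, 7)
obs 5: x=3 → posterior Gamma(19, 8)
obs 6: x=5 → posterior Gamma(24, 9)

k = 4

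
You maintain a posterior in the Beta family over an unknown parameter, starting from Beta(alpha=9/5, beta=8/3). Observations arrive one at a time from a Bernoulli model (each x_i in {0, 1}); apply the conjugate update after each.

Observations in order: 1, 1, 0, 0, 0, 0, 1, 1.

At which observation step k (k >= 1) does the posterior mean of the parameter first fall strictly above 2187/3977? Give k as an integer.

k = 2

obs 1: x=1 → posterior Beta(14/5, 8/3)
obs 2: x=1 → posterior Beta(19/5, 8/3)
obs 3: x=0 → posterior Beta(19/5, 11/3)
obs 4: x=0 → posterior Beta(19/5, 14/3)
obs 5: x=0 → posterior Beta(19/5, 17/3)
obs 6: x=0 → posterior Beta(19/5, 20/3)
obs 7: x=1 → posterior Beta(24/5, 20/3)
obs 8: x=1 → posterior Beta(29/5, 20/3)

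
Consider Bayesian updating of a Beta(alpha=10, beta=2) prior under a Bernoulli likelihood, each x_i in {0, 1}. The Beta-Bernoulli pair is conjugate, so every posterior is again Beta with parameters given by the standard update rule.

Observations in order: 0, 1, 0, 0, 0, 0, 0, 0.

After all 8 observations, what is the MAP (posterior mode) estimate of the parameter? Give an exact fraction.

5/9

obs 1: x=0 → posterior Beta(10, 3)
obs 2: x=1 → posterior Beta(11, 3)
obs 3: x=0 → posterior Beta(11, 4)
obs 4: x=0 → posterior Beta(11, 5)
obs 5: x=0 → posterior Beta(11, 6)
obs 6: x=0 → posterior Beta(11, 7)
obs 7: x=0 → posterior Beta(11, 8)
obs 8: x=0 → posterior Beta(11, 9)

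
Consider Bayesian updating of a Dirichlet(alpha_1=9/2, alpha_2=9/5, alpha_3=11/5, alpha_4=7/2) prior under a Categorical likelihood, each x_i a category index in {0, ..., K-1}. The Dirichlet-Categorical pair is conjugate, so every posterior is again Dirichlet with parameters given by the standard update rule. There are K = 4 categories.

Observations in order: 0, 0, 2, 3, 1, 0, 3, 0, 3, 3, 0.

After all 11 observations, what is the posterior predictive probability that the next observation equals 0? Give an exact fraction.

obs 1: x=0 → posterior Dirichlet(11/2, 9/5, 11/5, 7/2)
obs 2: x=0 → posterior Dirichlet(13/2, 9/5, 11/5, 7/2)
obs 3: x=2 → posterior Dirichlet(13/2, 9/5, 16/5, 7/2)
obs 4: x=3 → posterior Dirichlet(13/2, 9/5, 16/5, 9/2)
obs 5: x=1 → posterior Dirichlet(13/2, 14/5, 16/5, 9/2)
obs 6: x=0 → posterior Dirichlet(15/2, 14/5, 16/5, 9/2)
obs 7: x=3 → posterior Dirichlet(15/2, 14/5, 16/5, 11/2)
obs 8: x=0 → posterior Dirichlet(17/2, 14/5, 16/5, 11/2)
obs 9: x=3 → posterior Dirichlet(17/2, 14/5, 16/5, 13/2)
obs 10: x=3 → posterior Dirichlet(17/2, 14/5, 16/5, 15/2)
obs 11: x=0 → posterior Dirichlet(19/2, 14/5, 16/5, 15/2)

19/46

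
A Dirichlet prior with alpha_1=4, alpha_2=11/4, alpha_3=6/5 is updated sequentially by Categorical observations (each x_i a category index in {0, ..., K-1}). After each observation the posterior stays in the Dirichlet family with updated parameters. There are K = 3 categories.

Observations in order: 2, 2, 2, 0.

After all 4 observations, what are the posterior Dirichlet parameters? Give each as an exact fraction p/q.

obs 1: x=2 → posterior Dirichlet(4, 11/4, 11/5)
obs 2: x=2 → posterior Dirichlet(4, 11/4, 16/5)
obs 3: x=2 → posterior Dirichlet(4, 11/4, 21/5)
obs 4: x=0 → posterior Dirichlet(5, 11/4, 21/5)

alpha_1=5, alpha_2=11/4, alpha_3=21/5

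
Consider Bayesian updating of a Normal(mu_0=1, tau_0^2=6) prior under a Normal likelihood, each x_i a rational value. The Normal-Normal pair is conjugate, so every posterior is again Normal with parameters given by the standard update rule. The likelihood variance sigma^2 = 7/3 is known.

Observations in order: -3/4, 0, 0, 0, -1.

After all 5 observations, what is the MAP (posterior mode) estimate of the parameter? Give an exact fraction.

obs 1: x=-3/4 → posterior Normal(-13/50, 42/25)
obs 2: x=0 → posterior Normal(-13/86, 42/43)
obs 3: x=0 → posterior Normal(-13/122, 42/61)
obs 4: x=0 → posterior Normal(-13/158, 42/79)
obs 5: x=-1 → posterior Normal(-49/194, 42/97)

-49/194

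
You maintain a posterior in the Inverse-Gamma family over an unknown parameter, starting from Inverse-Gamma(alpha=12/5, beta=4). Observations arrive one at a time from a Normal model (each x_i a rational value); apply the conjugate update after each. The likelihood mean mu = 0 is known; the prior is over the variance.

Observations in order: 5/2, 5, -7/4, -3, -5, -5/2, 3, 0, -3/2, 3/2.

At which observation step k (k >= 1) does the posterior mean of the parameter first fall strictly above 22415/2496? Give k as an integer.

obs 1: x=5/2 → posterior Inverse-Gamma(29/10, 57/8)
obs 2: x=5 → posterior Inverse-Gamma(17/5, 157/8)
obs 3: x=-7/4 → posterior Inverse-Gamma(39/10, 677/32)
obs 4: x=-3 → posterior Inverse-Gamma(22/5, 821/32)
obs 5: x=-5 → posterior Inverse-Gamma(49/10, 1221/32)
obs 6: x=-5/2 → posterior Inverse-Gamma(27/5, 1321/32)
obs 7: x=3 → posterior Inverse-Gamma(59/10, 1465/32)
obs 8: x=0 → posterior Inverse-Gamma(32/5, 1465/32)
obs 9: x=-3/2 → posterior Inverse-Gamma(69/10, 1501/32)
obs 10: x=3/2 → posterior Inverse-Gamma(37/5, 1537/32)

k = 5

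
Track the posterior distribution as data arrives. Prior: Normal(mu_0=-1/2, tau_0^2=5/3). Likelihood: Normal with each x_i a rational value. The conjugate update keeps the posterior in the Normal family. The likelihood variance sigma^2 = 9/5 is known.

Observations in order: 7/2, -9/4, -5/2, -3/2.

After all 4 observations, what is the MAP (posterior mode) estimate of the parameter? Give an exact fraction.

-329/508

obs 1: x=7/2 → posterior Normal(37/26, 45/52)
obs 2: x=-9/4 → posterior Normal(71/308, 45/77)
obs 3: x=-5/2 → posterior Normal(-179/408, 15/34)
obs 4: x=-3/2 → posterior Normal(-329/508, 45/127)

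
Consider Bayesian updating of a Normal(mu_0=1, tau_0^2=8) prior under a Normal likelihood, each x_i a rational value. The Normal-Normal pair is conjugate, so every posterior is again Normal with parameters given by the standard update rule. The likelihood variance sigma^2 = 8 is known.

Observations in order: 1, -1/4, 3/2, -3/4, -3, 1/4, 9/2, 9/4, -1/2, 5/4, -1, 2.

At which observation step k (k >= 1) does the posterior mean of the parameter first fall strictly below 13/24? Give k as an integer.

obs 1: x=1 → posterior Normal(1, 4)
obs 2: x=-1/4 → posterior Normal(7/12, 8/3)
obs 3: x=3/2 → posterior Normal(13/16, 2)
obs 4: x=-3/4 → posterior Normal(1/2, 8/5)
obs 5: x=-3 → posterior Normal(-1/12, 4/3)
obs 6: x=1/4 → posterior Normal(-1/28, 8/7)
obs 7: x=9/2 → posterior Normal(17/32, 1)
obs 8: x=9/4 → posterior Normal(13/18, 8/9)
obs 9: x=-1/2 → posterior Normal(3/5, 4/5)
obs 10: x=5/4 → posterior Normal(29/44, 8/11)
obs 11: x=-1 → posterior Normal(25/48, 2/3)
obs 12: x=2 → posterior Normal(33/52, 8/13)

k = 4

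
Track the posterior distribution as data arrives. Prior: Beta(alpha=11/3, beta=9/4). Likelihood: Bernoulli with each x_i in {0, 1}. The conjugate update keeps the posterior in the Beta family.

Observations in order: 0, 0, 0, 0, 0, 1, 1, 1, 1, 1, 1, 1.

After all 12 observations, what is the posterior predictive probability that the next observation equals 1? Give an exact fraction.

128/215

obs 1: x=0 → posterior Beta(11/3, 13/4)
obs 2: x=0 → posterior Beta(11/3, 17/4)
obs 3: x=0 → posterior Beta(11/3, 21/4)
obs 4: x=0 → posterior Beta(11/3, 25/4)
obs 5: x=0 → posterior Beta(11/3, 29/4)
obs 6: x=1 → posterior Beta(14/3, 29/4)
obs 7: x=1 → posterior Beta(17/3, 29/4)
obs 8: x=1 → posterior Beta(20/3, 29/4)
obs 9: x=1 → posterior Beta(23/3, 29/4)
obs 10: x=1 → posterior Beta(26/3, 29/4)
obs 11: x=1 → posterior Beta(29/3, 29/4)
obs 12: x=1 → posterior Beta(32/3, 29/4)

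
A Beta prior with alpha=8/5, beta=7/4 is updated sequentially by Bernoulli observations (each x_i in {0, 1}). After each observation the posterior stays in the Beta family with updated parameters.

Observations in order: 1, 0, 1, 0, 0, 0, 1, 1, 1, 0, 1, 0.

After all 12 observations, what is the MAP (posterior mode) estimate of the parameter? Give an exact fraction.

obs 1: x=1 → posterior Beta(13/5, 7/4)
obs 2: x=0 → posterior Beta(13/5, 11/4)
obs 3: x=1 → posterior Beta(18/5, 11/4)
obs 4: x=0 → posterior Beta(18/5, 15/4)
obs 5: x=0 → posterior Beta(18/5, 19/4)
obs 6: x=0 → posterior Beta(18/5, 23/4)
obs 7: x=1 → posterior Beta(23/5, 23/4)
obs 8: x=1 → posterior Beta(28/5, 23/4)
obs 9: x=1 → posterior Beta(33/5, 23/4)
obs 10: x=0 → posterior Beta(33/5, 27/4)
obs 11: x=1 → posterior Beta(38/5, 27/4)
obs 12: x=0 → posterior Beta(38/5, 31/4)

44/89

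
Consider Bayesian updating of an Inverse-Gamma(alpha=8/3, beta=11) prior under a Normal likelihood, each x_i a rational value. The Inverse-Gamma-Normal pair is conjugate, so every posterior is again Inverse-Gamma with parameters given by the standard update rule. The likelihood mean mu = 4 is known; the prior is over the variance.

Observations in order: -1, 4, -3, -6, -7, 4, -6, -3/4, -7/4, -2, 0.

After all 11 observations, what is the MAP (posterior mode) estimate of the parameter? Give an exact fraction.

12591/440

obs 1: x=-1 → posterior Inverse-Gamma(19/6, 47/2)
obs 2: x=4 → posterior Inverse-Gamma(11/3, 47/2)
obs 3: x=-3 → posterior Inverse-Gamma(25/6, 48)
obs 4: x=-6 → posterior Inverse-Gamma(14/3, 98)
obs 5: x=-7 → posterior Inverse-Gamma(31/6, 317/2)
obs 6: x=4 → posterior Inverse-Gamma(17/3, 317/2)
obs 7: x=-6 → posterior Inverse-Gamma(37/6, 417/2)
obs 8: x=-3/4 → posterior Inverse-Gamma(20/3, 7033/32)
obs 9: x=-7/4 → posterior Inverse-Gamma(43/6, 3781/16)
obs 10: x=-2 → posterior Inverse-Gamma(23/3, 4069/16)
obs 11: x=0 → posterior Inverse-Gamma(49/6, 4197/16)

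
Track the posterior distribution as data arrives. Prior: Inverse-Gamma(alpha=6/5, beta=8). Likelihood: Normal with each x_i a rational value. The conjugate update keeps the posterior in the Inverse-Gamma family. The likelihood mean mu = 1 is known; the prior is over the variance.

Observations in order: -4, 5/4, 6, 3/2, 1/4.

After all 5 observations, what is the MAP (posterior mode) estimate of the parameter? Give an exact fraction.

2675/376

obs 1: x=-4 → posterior Inverse-Gamma(17/10, 41/2)
obs 2: x=5/4 → posterior Inverse-Gamma(11/5, 657/32)
obs 3: x=6 → posterior Inverse-Gamma(27/10, 1057/32)
obs 4: x=3/2 → posterior Inverse-Gamma(16/5, 1061/32)
obs 5: x=1/4 → posterior Inverse-Gamma(37/10, 535/16)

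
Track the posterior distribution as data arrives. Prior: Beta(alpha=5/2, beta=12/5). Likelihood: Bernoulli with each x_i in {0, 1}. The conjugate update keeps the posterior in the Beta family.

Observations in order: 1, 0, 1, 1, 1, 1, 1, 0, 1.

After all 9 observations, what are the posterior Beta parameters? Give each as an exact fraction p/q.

alpha=19/2, beta=22/5

obs 1: x=1 → posterior Beta(7/2, 12/5)
obs 2: x=0 → posterior Beta(7/2, 17/5)
obs 3: x=1 → posterior Beta(9/2, 17/5)
obs 4: x=1 → posterior Beta(11/2, 17/5)
obs 5: x=1 → posterior Beta(13/2, 17/5)
obs 6: x=1 → posterior Beta(15/2, 17/5)
obs 7: x=1 → posterior Beta(17/2, 17/5)
obs 8: x=0 → posterior Beta(17/2, 22/5)
obs 9: x=1 → posterior Beta(19/2, 22/5)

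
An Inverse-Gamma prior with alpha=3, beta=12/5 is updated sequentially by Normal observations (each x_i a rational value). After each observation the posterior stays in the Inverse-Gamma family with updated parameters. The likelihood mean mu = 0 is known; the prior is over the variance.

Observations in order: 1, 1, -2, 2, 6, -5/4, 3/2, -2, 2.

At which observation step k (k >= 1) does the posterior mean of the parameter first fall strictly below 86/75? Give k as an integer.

obs 1: x=1 → posterior Inverse-Gamma(7/2, 29/10)
obs 2: x=1 → posterior Inverse-Gamma(4, 17/5)
obs 3: x=-2 → posterior Inverse-Gamma(9/2, 27/5)
obs 4: x=2 → posterior Inverse-Gamma(5, 37/5)
obs 5: x=6 → posterior Inverse-Gamma(11/2, 127/5)
obs 6: x=-5/4 → posterior Inverse-Gamma(6, 4189/160)
obs 7: x=3/2 → posterior Inverse-Gamma(13/2, 4369/160)
obs 8: x=-2 → posterior Inverse-Gamma(7, 4689/160)
obs 9: x=2 → posterior Inverse-Gamma(15/2, 5009/160)

k = 2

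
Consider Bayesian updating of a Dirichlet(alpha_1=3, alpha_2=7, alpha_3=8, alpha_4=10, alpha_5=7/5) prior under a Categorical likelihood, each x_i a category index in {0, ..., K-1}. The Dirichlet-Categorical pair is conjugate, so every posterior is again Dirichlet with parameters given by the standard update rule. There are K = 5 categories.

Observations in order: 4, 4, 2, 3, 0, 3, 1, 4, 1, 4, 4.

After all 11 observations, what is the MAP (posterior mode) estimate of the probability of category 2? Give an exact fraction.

40/177

obs 1: x=4 → posterior Dirichlet(3, 7, 8, 10, 12/5)
obs 2: x=4 → posterior Dirichlet(3, 7, 8, 10, 17/5)
obs 3: x=2 → posterior Dirichlet(3, 7, 9, 10, 17/5)
obs 4: x=3 → posterior Dirichlet(3, 7, 9, 11, 17/5)
obs 5: x=0 → posterior Dirichlet(4, 7, 9, 11, 17/5)
obs 6: x=3 → posterior Dirichlet(4, 7, 9, 12, 17/5)
obs 7: x=1 → posterior Dirichlet(4, 8, 9, 12, 17/5)
obs 8: x=4 → posterior Dirichlet(4, 8, 9, 12, 22/5)
obs 9: x=1 → posterior Dirichlet(4, 9, 9, 12, 22/5)
obs 10: x=4 → posterior Dirichlet(4, 9, 9, 12, 27/5)
obs 11: x=4 → posterior Dirichlet(4, 9, 9, 12, 32/5)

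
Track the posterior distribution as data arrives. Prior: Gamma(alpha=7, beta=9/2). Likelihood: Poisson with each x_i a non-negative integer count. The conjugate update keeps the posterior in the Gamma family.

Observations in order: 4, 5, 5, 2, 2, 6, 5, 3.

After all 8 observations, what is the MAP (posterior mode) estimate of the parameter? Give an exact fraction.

76/25

obs 1: x=4 → posterior Gamma(11, 11/2)
obs 2: x=5 → posterior Gamma(16, 13/2)
obs 3: x=5 → posterior Gamma(21, 15/2)
obs 4: x=2 → posterior Gamma(23, 17/2)
obs 5: x=2 → posterior Gamma(25, 19/2)
obs 6: x=6 → posterior Gamma(31, 21/2)
obs 7: x=5 → posterior Gamma(36, 23/2)
obs 8: x=3 → posterior Gamma(39, 25/2)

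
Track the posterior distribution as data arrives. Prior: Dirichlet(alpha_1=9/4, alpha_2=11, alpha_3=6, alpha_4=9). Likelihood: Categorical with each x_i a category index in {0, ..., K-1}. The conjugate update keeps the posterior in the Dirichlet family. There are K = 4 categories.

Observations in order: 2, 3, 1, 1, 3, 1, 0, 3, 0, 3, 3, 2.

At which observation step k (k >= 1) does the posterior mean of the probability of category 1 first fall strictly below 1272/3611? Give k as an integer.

obs 1: x=2 → posterior Dirichlet(9/4, 11, 7, 9)
obs 2: x=3 → posterior Dirichlet(9/4, 11, 7, 10)
obs 3: x=1 → posterior Dirichlet(9/4, 12, 7, 10)
obs 4: x=1 → posterior Dirichlet(9/4, 13, 7, 10)
obs 5: x=3 → posterior Dirichlet(9/4, 13, 7, 11)
obs 6: x=1 → posterior Dirichlet(9/4, 14, 7, 11)
obs 7: x=0 → posterior Dirichlet(13/4, 14, 7, 11)
obs 8: x=3 → posterior Dirichlet(13/4, 14, 7, 12)
obs 9: x=0 → posterior Dirichlet(17/4, 14, 7, 12)
obs 10: x=3 → posterior Dirichlet(17/4, 14, 7, 13)
obs 11: x=3 → posterior Dirichlet(17/4, 14, 7, 14)
obs 12: x=2 → posterior Dirichlet(17/4, 14, 8, 14)

k = 12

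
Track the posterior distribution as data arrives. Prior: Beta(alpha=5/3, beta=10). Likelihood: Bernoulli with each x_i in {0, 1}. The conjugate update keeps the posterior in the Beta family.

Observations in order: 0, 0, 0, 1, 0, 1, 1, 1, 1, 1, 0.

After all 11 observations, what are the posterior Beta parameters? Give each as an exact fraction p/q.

obs 1: x=0 → posterior Beta(5/3, 11)
obs 2: x=0 → posterior Beta(5/3, 12)
obs 3: x=0 → posterior Beta(5/3, 13)
obs 4: x=1 → posterior Beta(8/3, 13)
obs 5: x=0 → posterior Beta(8/3, 14)
obs 6: x=1 → posterior Beta(11/3, 14)
obs 7: x=1 → posterior Beta(14/3, 14)
obs 8: x=1 → posterior Beta(17/3, 14)
obs 9: x=1 → posterior Beta(20/3, 14)
obs 10: x=1 → posterior Beta(23/3, 14)
obs 11: x=0 → posterior Beta(23/3, 15)

alpha=23/3, beta=15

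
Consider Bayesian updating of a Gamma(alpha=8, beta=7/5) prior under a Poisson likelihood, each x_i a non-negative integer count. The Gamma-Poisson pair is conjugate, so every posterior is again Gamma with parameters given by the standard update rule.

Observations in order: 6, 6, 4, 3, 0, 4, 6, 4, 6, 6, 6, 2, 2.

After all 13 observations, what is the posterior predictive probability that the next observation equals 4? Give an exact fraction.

obs 1: x=6 → posterior Gamma(14, 12/5)
obs 2: x=6 → posterior Gamma(20, 17/5)
obs 3: x=4 → posterior Gamma(24, 22/5)
obs 4: x=3 → posterior Gamma(27, 27/5)
obs 5: x=0 → posterior Gamma(27, 32/5)
obs 6: x=4 → posterior Gamma(31, 37/5)
obs 7: x=6 → posterior Gamma(37, 42/5)
obs 8: x=4 → posterior Gamma(41, 47/5)
obs 9: x=6 → posterior Gamma(47, 52/5)
obs 10: x=6 → posterior Gamma(53, 57/5)
obs 11: x=6 → posterior Gamma(59, 62/5)
obs 12: x=2 → posterior Gamma(61, 67/5)
obs 13: x=2 → posterior Gamma(63, 72/5)

6013165280967986405930280334698033323590785759495826755886505485261358810743359638633678923346042804845902506230598860800000/32239467607127560459801123022537853733387128786128121429411493357969924496435885172957706132331146217900653817102056284520489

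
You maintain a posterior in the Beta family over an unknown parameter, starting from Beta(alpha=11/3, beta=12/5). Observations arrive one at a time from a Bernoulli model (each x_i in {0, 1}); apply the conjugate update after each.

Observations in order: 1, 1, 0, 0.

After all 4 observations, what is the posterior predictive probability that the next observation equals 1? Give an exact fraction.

obs 1: x=1 → posterior Beta(14/3, 12/5)
obs 2: x=1 → posterior Beta(17/3, 12/5)
obs 3: x=0 → posterior Beta(17/3, 17/5)
obs 4: x=0 → posterior Beta(17/3, 22/5)

85/151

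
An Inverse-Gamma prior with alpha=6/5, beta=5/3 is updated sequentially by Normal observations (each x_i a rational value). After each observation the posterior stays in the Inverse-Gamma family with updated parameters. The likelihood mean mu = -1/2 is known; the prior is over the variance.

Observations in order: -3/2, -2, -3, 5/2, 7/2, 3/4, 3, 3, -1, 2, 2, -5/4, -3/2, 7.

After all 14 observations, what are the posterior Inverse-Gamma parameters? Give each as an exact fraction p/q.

obs 1: x=-3/2 → posterior Inverse-Gamma(17/10, 13/6)
obs 2: x=-2 → posterior Inverse-Gamma(11/5, 79/24)
obs 3: x=-3 → posterior Inverse-Gamma(27/10, 77/12)
obs 4: x=5/2 → posterior Inverse-Gamma(16/5, 131/12)
obs 5: x=7/2 → posterior Inverse-Gamma(37/10, 227/12)
obs 6: x=3/4 → posterior Inverse-Gamma(21/5, 1891/96)
obs 7: x=3 → posterior Inverse-Gamma(47/10, 2479/96)
obs 8: x=3 → posterior Inverse-Gamma(26/5, 3067/96)
obs 9: x=-1 → posterior Inverse-Gamma(57/10, 3079/96)
obs 10: x=2 → posterior Inverse-Gamma(31/5, 3379/96)
obs 11: x=2 → posterior Inverse-Gamma(67/10, 3679/96)
obs 12: x=-5/4 → posterior Inverse-Gamma(36/5, 1853/48)
obs 13: x=-3/2 → posterior Inverse-Gamma(77/10, 1877/48)
obs 14: x=7 → posterior Inverse-Gamma(41/5, 3227/48)

alpha=41/5, beta=3227/48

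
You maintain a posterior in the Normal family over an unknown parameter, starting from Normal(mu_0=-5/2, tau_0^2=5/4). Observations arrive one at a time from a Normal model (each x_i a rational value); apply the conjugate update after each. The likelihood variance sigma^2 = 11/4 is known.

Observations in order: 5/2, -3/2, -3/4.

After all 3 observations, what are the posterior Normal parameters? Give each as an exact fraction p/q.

obs 1: x=5/2 → posterior Normal(-15/16, 55/64)
obs 2: x=-3/2 → posterior Normal(-15/14, 55/84)
obs 3: x=-3/4 → posterior Normal(-105/104, 55/104)

mu_0=-105/104, tau_0^2=55/104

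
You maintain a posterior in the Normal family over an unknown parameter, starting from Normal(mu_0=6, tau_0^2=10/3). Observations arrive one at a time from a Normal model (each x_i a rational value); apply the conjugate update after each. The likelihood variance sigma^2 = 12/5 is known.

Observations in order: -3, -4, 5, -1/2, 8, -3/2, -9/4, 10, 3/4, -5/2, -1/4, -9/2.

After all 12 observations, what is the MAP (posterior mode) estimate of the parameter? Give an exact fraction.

obs 1: x=-3 → posterior Normal(33/43, 60/43)
obs 2: x=-4 → posterior Normal(-67/68, 15/17)
obs 3: x=5 → posterior Normal(58/93, 20/31)
obs 4: x=-1/2 → posterior Normal(91/236, 30/59)
obs 5: x=8 → posterior Normal(491/286, 60/143)
obs 6: x=-3/2 → posterior Normal(26/21, 5/14)
obs 7: x=-9/4 → posterior Normal(607/772, 60/193)
obs 8: x=10 → posterior Normal(1607/872, 30/109)
obs 9: x=3/4 → posterior Normal(841/486, 20/81)
obs 10: x=-5/2 → posterior Normal(179/134, 15/67)
obs 11: x=-1/4 → posterior Normal(1407/1172, 60/293)
obs 12: x=-9/2 → posterior Normal(319/424, 10/53)

319/424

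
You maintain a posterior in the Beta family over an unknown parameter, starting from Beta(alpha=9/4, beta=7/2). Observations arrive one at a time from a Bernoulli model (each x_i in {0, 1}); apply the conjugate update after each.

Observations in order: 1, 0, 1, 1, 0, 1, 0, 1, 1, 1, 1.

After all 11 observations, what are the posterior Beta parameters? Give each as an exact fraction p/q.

obs 1: x=1 → posterior Beta(13/4, 7/2)
obs 2: x=0 → posterior Beta(13/4, 9/2)
obs 3: x=1 → posterior Beta(17/4, 9/2)
obs 4: x=1 → posterior Beta(21/4, 9/2)
obs 5: x=0 → posterior Beta(21/4, 11/2)
obs 6: x=1 → posterior Beta(25/4, 11/2)
obs 7: x=0 → posterior Beta(25/4, 13/2)
obs 8: x=1 → posterior Beta(29/4, 13/2)
obs 9: x=1 → posterior Beta(33/4, 13/2)
obs 10: x=1 → posterior Beta(37/4, 13/2)
obs 11: x=1 → posterior Beta(41/4, 13/2)

alpha=41/4, beta=13/2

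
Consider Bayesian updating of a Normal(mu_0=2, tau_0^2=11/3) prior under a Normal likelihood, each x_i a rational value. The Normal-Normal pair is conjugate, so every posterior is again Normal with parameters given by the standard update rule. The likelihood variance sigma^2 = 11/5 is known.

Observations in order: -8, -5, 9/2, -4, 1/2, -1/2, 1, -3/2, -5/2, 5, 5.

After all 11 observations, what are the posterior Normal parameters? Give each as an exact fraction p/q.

obs 1: x=-8 → posterior Normal(-17/4, 11/8)
obs 2: x=-5 → posterior Normal(-59/13, 11/13)
obs 3: x=9/2 → posterior Normal(-73/36, 11/18)
obs 4: x=-4 → posterior Normal(-113/46, 11/23)
obs 5: x=1/2 → posterior Normal(-27/14, 11/28)
obs 6: x=-1/2 → posterior Normal(-113/66, 1/3)
obs 7: x=1 → posterior Normal(-103/76, 11/38)
obs 8: x=-3/2 → posterior Normal(-59/43, 11/43)
obs 9: x=-5/2 → posterior Normal(-143/96, 11/48)
obs 10: x=5 → posterior Normal(-93/106, 11/53)
obs 11: x=5 → posterior Normal(-43/116, 11/58)

mu_0=-43/116, tau_0^2=11/58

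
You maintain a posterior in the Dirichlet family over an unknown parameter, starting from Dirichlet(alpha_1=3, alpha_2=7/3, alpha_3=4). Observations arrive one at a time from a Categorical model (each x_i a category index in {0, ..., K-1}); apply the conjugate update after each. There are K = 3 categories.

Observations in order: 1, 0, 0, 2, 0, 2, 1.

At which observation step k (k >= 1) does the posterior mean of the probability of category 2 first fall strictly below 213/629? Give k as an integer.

obs 1: x=1 → posterior Dirichlet(3, 10/3, 4)
obs 2: x=0 → posterior Dirichlet(4, 10/3, 4)
obs 3: x=0 → posterior Dirichlet(5, 10/3, 4)
obs 4: x=2 → posterior Dirichlet(5, 10/3, 5)
obs 5: x=0 → posterior Dirichlet(6, 10/3, 5)
obs 6: x=2 → posterior Dirichlet(6, 10/3, 6)
obs 7: x=1 → posterior Dirichlet(6, 13/3, 6)

k = 3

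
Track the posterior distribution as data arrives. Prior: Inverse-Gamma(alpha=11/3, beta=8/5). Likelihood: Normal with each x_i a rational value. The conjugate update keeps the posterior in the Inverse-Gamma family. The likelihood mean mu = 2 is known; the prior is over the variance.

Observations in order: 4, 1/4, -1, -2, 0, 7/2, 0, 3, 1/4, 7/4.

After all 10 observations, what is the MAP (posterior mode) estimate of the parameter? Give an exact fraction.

obs 1: x=4 → posterior Inverse-Gamma(25/6, 18/5)
obs 2: x=1/4 → posterior Inverse-Gamma(14/3, 821/160)
obs 3: x=-1 → posterior Inverse-Gamma(31/6, 1541/160)
obs 4: x=-2 → posterior Inverse-Gamma(17/3, 2821/160)
obs 5: x=0 → posterior Inverse-Gamma(37/6, 3141/160)
obs 6: x=7/2 → posterior Inverse-Gamma(20/3, 3321/160)
obs 7: x=0 → posterior Inverse-Gamma(43/6, 3641/160)
obs 8: x=3 → posterior Inverse-Gamma(23/3, 3721/160)
obs 9: x=1/4 → posterior Inverse-Gamma(49/6, 1983/80)
obs 10: x=7/4 → posterior Inverse-Gamma(26/3, 3971/160)

11913/4640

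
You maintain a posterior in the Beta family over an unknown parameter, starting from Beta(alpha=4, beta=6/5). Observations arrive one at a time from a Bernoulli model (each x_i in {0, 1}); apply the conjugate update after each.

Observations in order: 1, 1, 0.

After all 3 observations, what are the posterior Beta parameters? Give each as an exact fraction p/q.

obs 1: x=1 → posterior Beta(5, 6/5)
obs 2: x=1 → posterior Beta(6, 6/5)
obs 3: x=0 → posterior Beta(6, 11/5)

alpha=6, beta=11/5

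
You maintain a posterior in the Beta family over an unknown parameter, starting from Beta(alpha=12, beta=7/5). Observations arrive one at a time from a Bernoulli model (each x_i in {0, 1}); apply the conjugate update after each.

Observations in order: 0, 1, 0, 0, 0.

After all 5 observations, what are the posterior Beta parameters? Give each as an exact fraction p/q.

obs 1: x=0 → posterior Beta(12, 12/5)
obs 2: x=1 → posterior Beta(13, 12/5)
obs 3: x=0 → posterior Beta(13, 17/5)
obs 4: x=0 → posterior Beta(13, 22/5)
obs 5: x=0 → posterior Beta(13, 27/5)

alpha=13, beta=27/5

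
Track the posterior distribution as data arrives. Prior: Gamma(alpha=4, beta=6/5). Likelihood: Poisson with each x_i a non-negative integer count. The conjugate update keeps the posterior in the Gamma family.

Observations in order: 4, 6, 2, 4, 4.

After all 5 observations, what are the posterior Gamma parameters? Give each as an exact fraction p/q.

alpha=24, beta=31/5

obs 1: x=4 → posterior Gamma(8, 11/5)
obs 2: x=6 → posterior Gamma(14, 16/5)
obs 3: x=2 → posterior Gamma(16, 21/5)
obs 4: x=4 → posterior Gamma(20, 26/5)
obs 5: x=4 → posterior Gamma(24, 31/5)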